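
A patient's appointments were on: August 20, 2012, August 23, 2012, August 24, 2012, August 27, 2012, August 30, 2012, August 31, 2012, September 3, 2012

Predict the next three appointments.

Every event lands on a Monday or Thursday or Friday (gaps cycle 3, 1, 3, 3, 1, 3).
So the schedule is: every Monday, Thursday and Friday.
Next Thursday: September 6, 2012.
Next Friday: September 7, 2012.
The following Monday is September 10, 2012.

September 6, 2012; September 7, 2012; September 10, 2012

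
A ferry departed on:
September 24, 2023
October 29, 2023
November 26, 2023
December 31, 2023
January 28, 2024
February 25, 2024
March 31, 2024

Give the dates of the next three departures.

All Sundays; the gaps (35, 28, 35, 28, 28, 35) vary with month length.
This is the last Sunday of each month.
April 2024 ends with Sunday April 28, 2024.
Last Sunday of May 2024: May 26, 2024.
June 2024 ends with Sunday June 30, 2024.

April 28, 2024; May 26, 2024; June 30, 2024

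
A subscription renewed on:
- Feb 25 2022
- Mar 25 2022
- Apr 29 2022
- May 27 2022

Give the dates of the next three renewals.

Jun 24 2022, Jul 29 2022, Aug 26 2022

All Fridays; the gaps (28, 35, 28) vary with month length.
This is the last Friday of each month.
Last Friday of June 2022: Jun 24 2022.
July 2022 ends with Friday Jul 29 2022.
August 2022 ends with Friday Aug 26 2022.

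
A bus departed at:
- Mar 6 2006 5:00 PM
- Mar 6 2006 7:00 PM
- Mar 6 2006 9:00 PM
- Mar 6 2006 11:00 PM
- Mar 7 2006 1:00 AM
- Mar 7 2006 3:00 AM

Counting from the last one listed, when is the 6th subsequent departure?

Gaps: 2, 2, 2, 2, 2 hours — each event is 2 hours after the previous one.
Mar 7 2006 3:00 AM + 2 h = Mar 7 2006 5:00 AM.
Mar 7 2006 5:00 AM + 2 h = Mar 7 2006 7:00 AM.
Mar 7 2006 7:00 AM + 2 h = Mar 7 2006 9:00 AM.
Mar 7 2006 9:00 AM + 2 h = Mar 7 2006 11:00 AM.
Mar 7 2006 11:00 AM + 2 h = Mar 7 2006 1:00 PM.
Mar 7 2006 1:00 PM + 2 h = Mar 7 2006 3:00 PM.

Mar 7 2006 3:00 PM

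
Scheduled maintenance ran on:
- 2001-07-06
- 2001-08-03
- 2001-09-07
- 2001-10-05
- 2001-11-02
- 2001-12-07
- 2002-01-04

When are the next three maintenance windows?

2002-02-01, 2002-03-01, 2002-04-05

All dates are Fridays, 28, 35, 28, 28, 35, 28 days apart.
Specifically, the 1st Friday of each month.
February 2002 — 1st Friday is 2002-02-01.
1st Friday of March 2002: 2002-03-01.
1st Friday of April 2002: 2002-04-05.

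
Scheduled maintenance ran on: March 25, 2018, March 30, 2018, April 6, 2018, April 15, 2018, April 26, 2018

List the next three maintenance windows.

Intervals are 5, 7, 9, 11 days — an arithmetic progression with common difference 2.
Next gap: 13 days. April 26, 2018 + 13 days = May 9, 2018.
Next gap: 15 days. May 9, 2018 + 15 days = May 24, 2018.
Next gap: 17 days. May 24, 2018 + 17 days = June 10, 2018.

May 9, 2018; May 24, 2018; June 10, 2018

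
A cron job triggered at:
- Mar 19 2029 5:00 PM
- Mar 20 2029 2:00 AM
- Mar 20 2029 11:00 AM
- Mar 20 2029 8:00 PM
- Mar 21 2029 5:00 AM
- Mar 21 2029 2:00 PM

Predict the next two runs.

The interval is a steady 9 hours (9, 9, 9, 9, 9).
Mar 21 2029 2:00 PM + 9 h = Mar 21 2029 11:00 PM.
Mar 21 2029 11:00 PM + 9 h = Mar 22 2029 8:00 AM.

Mar 21 2029 11:00 PM, Mar 22 2029 8:00 AM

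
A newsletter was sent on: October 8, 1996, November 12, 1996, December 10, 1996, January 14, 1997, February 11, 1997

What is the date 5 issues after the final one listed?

Gaps: 35, 28, 35, 28 days — a mix of 28 and 35. Every date is a Tuesday.
Each is the 2nd Tuesday of its month.
2nd Tuesday of March 1997: March 11, 1997.
2nd Tuesday of April 1997: April 8, 1997.
2nd Tuesday of May 1997: May 13, 1997.
2nd Tuesday of June 1997: June 10, 1997.
2nd Tuesday of July 1997: July 8, 1997.

July 8, 1997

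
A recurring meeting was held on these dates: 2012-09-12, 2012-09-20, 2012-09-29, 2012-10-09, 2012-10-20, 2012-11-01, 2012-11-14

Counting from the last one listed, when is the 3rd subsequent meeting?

The spacing grows by 1 each time: 8, 9, 10, 11, 12, 13 days.
Next gap: 14 days. 2012-11-14 + 14 days = 2012-11-28.
Next gap: 15 days. 2012-11-28 + 15 days = 2012-12-13.
Next gap: 16 days. 2012-12-13 + 16 days = 2012-12-29.

2012-12-29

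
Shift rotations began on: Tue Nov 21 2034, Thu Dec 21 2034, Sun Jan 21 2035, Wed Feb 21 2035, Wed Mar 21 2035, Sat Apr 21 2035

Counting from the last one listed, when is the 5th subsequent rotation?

Each date is the 21st; the gaps (30, 31, 31, 28, 31) track the month lengths.
The rule is the 21st of each month.
Next: May 2035 → Mon May 21 2035.
Next: June 2035 → Thu Jun 21 2035.
Next: July 2035 → Sat Jul 21 2035.
Next: August 2035 → Tue Aug 21 2035.
Next: September 2035 → Fri Sep 21 2035.

Fri Sep 21 2035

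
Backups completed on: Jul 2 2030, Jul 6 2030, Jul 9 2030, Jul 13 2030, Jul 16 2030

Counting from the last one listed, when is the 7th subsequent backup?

Aug 10 2030

The gap pattern 4, 3, 4, 3 repeats every 2 events.
These are the Tuesdays and Saturdays of each week.
Next Saturday: Jul 20 2030.
The following Tuesday is Jul 23 2030.
The following Saturday is Jul 27 2030.
The following Tuesday is Jul 30 2030.
The following Saturday is Aug 3 2030.
The following Tuesday is Aug 6 2030.
The following Saturday is Aug 10 2030.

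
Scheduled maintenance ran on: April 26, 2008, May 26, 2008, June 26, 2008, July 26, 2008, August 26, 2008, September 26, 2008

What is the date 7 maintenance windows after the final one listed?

Each date is the 26th; the gaps (30, 31, 30, 31, 31) track the month lengths.
The rule is the 26th of each month.
Next: October 2008 → October 26, 2008.
November 2008: November 26, 2008.
Next: December 2008 → December 26, 2008.
Next: January 2009 → January 26, 2009.
Next: February 2009 → February 26, 2009.
Next: March 2009 → March 26, 2009.
April 2009: April 26, 2009.

April 26, 2009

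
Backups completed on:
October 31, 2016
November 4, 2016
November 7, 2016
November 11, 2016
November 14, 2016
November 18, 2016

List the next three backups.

The gap pattern 4, 3, 4, 3, 4 repeats every 2 events.
These are the Mondays and Fridays of each week.
The following Monday is November 21, 2016.
The following Friday is November 25, 2016.
The following Monday is November 28, 2016.

November 21, 2016; November 25, 2016; November 28, 2016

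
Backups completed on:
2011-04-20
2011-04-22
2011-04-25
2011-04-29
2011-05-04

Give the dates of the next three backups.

2011-05-10, 2011-05-17, 2011-05-25

The spacing grows by 1 each time: 2, 3, 4, 5 days.
Next gap: 6 days. 2011-05-04 + 6 days = 2011-05-10.
Next gap: 7 days. 2011-05-10 + 7 days = 2011-05-17.
Next gap: 8 days. 2011-05-17 + 8 days = 2011-05-25.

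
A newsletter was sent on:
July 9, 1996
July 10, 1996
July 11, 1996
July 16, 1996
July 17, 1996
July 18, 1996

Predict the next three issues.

The gap pattern 1, 1, 5, 1, 1 repeats every 3 events.
These are the Tuesdays, Wednesdays and Thursdays of each week.
Next Tuesday: July 23, 1996.
The following Wednesday is July 24, 1996.
The following Thursday is July 25, 1996.

July 23, 1996; July 24, 1996; July 25, 1996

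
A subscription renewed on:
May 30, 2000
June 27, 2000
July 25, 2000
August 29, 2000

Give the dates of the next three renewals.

September 26, 2000; October 31, 2000; November 28, 2000

These are Tuesdays with 28, 28, 35-day gaps.
Each is the final Tuesday of its month — May 30, 2000 is past the 28th, so '4th Tuesday' doesn't fit.
Last Tuesday of September 2000: September 26, 2000.
October 2000 ends with Tuesday October 31, 2000.
November 2000 ends with Tuesday November 28, 2000.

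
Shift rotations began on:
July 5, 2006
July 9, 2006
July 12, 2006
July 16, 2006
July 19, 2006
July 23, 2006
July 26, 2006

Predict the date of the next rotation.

July 30, 2006

Every event lands on a Wednesday or Sunday (gaps cycle 4, 3, 4, 3, 4, 3).
So the schedule is: every Wednesday and Sunday.
Next Sunday: July 30, 2006.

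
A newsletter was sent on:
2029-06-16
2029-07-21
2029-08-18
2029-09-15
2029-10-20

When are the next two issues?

2029-11-17, 2029-12-15

These are Saturdays at 28- or 35-day spacing (35, 28, 28, 35).
The pattern: 3rd Saturday of the month.
November 2029 — 3rd Saturday is 2029-11-17.
3rd Saturday of December 2029: 2029-12-15.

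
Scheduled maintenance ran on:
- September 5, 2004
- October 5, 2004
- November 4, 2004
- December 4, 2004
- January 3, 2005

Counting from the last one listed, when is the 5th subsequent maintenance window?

June 2, 2005

The spacing is 30, 30, 30, 30 days — always 30 days.
January 3, 2005 + 30 days = February 2, 2005.
February 2, 2005 + 30 days = March 4, 2005.
March 4, 2005 + 30 days = April 3, 2005.
April 3, 2005 + 30 days = May 3, 2005.
May 3, 2005 + 30 days = June 2, 2005.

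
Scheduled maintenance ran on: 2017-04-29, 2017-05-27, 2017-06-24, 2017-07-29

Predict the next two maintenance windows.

2017-08-26, 2017-09-30

Every date is a Saturday; gaps 28, 28, 35 days.
Each is the last Saturday of its month (at least one falls on the 29th or later, ruling out '4th Saturday').
Last Saturday of August 2017: 2017-08-26.
Last Saturday of September 2017: 2017-09-30.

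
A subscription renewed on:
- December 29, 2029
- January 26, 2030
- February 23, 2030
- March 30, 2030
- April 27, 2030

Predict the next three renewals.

All Saturdays; the gaps (28, 28, 35, 28) vary with month length.
This is the last Saturday of each month.
May 2030 ends with Saturday May 25, 2030.
Last Saturday of June 2030: June 29, 2030.
July 2030 ends with Saturday July 27, 2030.

May 25, 2030; June 29, 2030; July 27, 2030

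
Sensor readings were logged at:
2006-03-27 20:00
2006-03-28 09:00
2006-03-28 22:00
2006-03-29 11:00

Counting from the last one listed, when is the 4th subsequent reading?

2006-03-31 15:00

Spacing: 13, 13, 13 h — constant 13 h.
2006-03-29 11:00 + 13 h = 2006-03-30 00:00.
2006-03-30 00:00 + 13 h = 2006-03-30 13:00.
2006-03-30 13:00 + 13 h = 2006-03-31 02:00.
2006-03-31 02:00 + 13 h = 2006-03-31 15:00.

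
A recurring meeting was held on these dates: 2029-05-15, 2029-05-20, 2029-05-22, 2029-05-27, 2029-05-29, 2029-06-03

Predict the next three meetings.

2029-06-05, 2029-06-10, 2029-06-12

Gaps: 5, 2, 5, 2, 5 days — not constant, but cyclic with period 2.
The events fall on every Tuesday and Sunday.
The following Tuesday is 2029-06-05.
Next Sunday: 2029-06-10.
The following Tuesday is 2029-06-12.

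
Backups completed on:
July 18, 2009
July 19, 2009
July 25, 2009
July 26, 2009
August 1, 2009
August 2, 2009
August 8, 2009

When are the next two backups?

August 9, 2009; August 15, 2009

Every event lands on a Saturday or Sunday (gaps cycle 1, 6, 1, 6, 1, 6).
So the schedule is: every Saturday and Sunday.
Next Sunday: August 9, 2009.
Next Saturday: August 15, 2009.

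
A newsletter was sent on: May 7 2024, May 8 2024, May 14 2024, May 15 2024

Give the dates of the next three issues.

Gaps: 1, 6, 1 days — not constant, but cyclic with period 2.
The events fall on every Tuesday and Wednesday.
Next Tuesday: May 21 2024.
Next Wednesday: May 22 2024.
The following Tuesday is May 28 2024.

May 21 2024, May 22 2024, May 28 2024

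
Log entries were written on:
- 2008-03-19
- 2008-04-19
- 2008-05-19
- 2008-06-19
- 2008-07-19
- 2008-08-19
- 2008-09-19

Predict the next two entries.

Gaps: 31, 30, 31, 30, 31, 31 days — not constant. Every event is on the 19th of the month.
Pattern: the 19th of each month.
Next: October 2008 → 2008-10-19.
November 2008: 2008-11-19.

2008-10-19, 2008-11-19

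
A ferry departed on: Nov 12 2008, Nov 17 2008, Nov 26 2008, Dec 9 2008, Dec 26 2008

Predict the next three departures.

Jan 16 2009, Feb 10 2009, Mar 11 2009

Gaps: 5, 9, 13, 17 days — each gap is 4 larger than the previous one.
Next gap: 21 days. Dec 26 2008 + 21 days = Jan 16 2009.
Next gap: 25 days. Jan 16 2009 + 25 days = Feb 10 2009.
Next gap: 29 days. Feb 10 2009 + 29 days = Mar 11 2009.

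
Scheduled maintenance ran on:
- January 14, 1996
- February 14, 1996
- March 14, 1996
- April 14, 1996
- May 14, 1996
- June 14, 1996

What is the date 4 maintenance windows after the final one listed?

Gaps: 31, 29, 31, 30, 31 days — not constant. Every event is on the 14th of the month.
Pattern: the 14th of each month.
July 1996: July 14, 1996.
August 1996: August 14, 1996.
September 1996: September 14, 1996.
Next: October 1996 → October 14, 1996.

October 14, 1996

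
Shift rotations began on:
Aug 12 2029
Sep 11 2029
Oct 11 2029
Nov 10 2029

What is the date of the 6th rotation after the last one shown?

May 9 2030

The spacing is 30, 30, 30 days — always 30 days.
Nov 10 2029 + 30 days = Dec 10 2029.
Dec 10 2029 + 30 days = Jan 9 2030.
Jan 9 2030 + 30 days = Feb 8 2030.
Feb 8 2030 + 30 days = Mar 10 2030.
Mar 10 2030 + 30 days = Apr 9 2030.
Apr 9 2030 + 30 days = May 9 2030.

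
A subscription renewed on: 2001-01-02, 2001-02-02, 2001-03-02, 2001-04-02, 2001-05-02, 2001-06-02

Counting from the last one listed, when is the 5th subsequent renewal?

The day-of-month is always 2 (31, 28, 31, 30, 31 days between events).
So this recurs on the 2nd of each month.
July 2001: 2001-07-02.
August 2001: 2001-08-02.
Next: September 2001 → 2001-09-02.
Next: October 2001 → 2001-10-02.
November 2001: 2001-11-02.

2001-11-02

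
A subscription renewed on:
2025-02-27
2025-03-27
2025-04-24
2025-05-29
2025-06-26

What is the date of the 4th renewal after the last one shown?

These are Thursdays with 28, 28, 35, 28-day gaps.
Each is the final Thursday of its month — 2025-05-29 is past the 28th, so '4th Thursday' doesn't fit.
Last Thursday of July 2025: 2025-07-31.
August 2025 ends with Thursday 2025-08-28.
Last Thursday of September 2025: 2025-09-25.
Last Thursday of October 2025: 2025-10-30.

2025-10-30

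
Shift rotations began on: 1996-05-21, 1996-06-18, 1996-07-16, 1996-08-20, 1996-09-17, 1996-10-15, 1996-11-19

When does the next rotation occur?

1996-12-17

These are Tuesdays at 28- or 35-day spacing (28, 28, 35, 28, 28, 35).
The pattern: 3rd Tuesday of the month.
3rd Tuesday of December 1996: 1996-12-17.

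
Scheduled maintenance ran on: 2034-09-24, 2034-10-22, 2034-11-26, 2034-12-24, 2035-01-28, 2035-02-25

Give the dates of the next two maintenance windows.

2035-03-25, 2035-04-22

All dates are Sundays, 28, 35, 28, 35, 28 days apart.
Specifically, the 4th Sunday of each month.
March 2035 — 4th Sunday is 2035-03-25.
April 2035 — 4th Sunday is 2035-04-22.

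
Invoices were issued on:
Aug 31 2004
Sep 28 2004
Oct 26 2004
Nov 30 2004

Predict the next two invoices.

Dec 28 2004, Jan 25 2005

These are Tuesdays with 28, 28, 35-day gaps.
Each is the final Tuesday of its month — Aug 31 2004 is past the 28th, so '4th Tuesday' doesn't fit.
December 2004 ends with Tuesday Dec 28 2004.
January 2005 ends with Tuesday Jan 25 2005.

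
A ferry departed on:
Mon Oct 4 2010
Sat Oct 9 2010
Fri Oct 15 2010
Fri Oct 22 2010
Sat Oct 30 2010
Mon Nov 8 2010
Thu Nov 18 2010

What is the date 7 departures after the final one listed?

Thu Feb 24 2011

Intervals are 5, 6, 7, 8, 9, 10 days — an arithmetic progression with common difference 1.
Next gap: 11 days. Thu Nov 18 2010 + 11 days = Mon Nov 29 2010.
Next gap: 12 days. Mon Nov 29 2010 + 12 days = Sat Dec 11 2010.
Next gap: 13 days. Sat Dec 11 2010 + 13 days = Fri Dec 24 2010.
Next gap: 14 days. Fri Dec 24 2010 + 14 days = Fri Jan 7 2011.
Next gap: 15 days. Fri Jan 7 2011 + 15 days = Sat Jan 22 2011.
Next gap: 16 days. Sat Jan 22 2011 + 16 days = Mon Feb 7 2011.
Next gap: 17 days. Mon Feb 7 2011 + 17 days = Thu Feb 24 2011.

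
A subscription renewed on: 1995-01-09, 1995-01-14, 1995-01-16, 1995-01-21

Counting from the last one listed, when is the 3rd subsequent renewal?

1995-01-30

Every event lands on a Monday or Saturday (gaps cycle 5, 2, 5).
So the schedule is: every Monday and Saturday.
The following Monday is 1995-01-23.
Next Saturday: 1995-01-28.
The following Monday is 1995-01-30.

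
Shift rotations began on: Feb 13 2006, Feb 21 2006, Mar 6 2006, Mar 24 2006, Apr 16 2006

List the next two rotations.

Gaps: 8, 13, 18, 23 days — each gap is 5 larger than the previous one.
Next gap: 28 days. Apr 16 2006 + 28 days = May 14 2006.
Next gap: 33 days. May 14 2006 + 33 days = Jun 16 2006.

May 14 2006, Jun 16 2006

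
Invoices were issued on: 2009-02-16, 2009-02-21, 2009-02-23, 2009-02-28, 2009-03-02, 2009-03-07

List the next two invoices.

Gaps: 5, 2, 5, 2, 5 days — not constant, but cyclic with period 2.
The events fall on every Monday and Saturday.
The following Monday is 2009-03-09.
Next Saturday: 2009-03-14.

2009-03-09, 2009-03-14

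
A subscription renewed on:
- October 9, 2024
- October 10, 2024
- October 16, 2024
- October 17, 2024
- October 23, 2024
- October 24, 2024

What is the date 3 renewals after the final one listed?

November 6, 2024

Gaps: 1, 6, 1, 6, 1 days — not constant, but cyclic with period 2.
The events fall on every Wednesday and Thursday.
Next Wednesday: October 30, 2024.
The following Thursday is October 31, 2024.
Next Wednesday: November 6, 2024.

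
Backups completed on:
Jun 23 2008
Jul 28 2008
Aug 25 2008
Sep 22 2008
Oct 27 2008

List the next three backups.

Gaps: 35, 28, 28, 35 days — a mix of 28 and 35. Every date is a Monday.
Each is the 4th Monday of its month.
4th Monday of November 2008: Nov 24 2008.
4th Monday of December 2008: Dec 22 2008.
4th Monday of January 2009: Jan 26 2009.

Nov 24 2008, Dec 22 2008, Jan 26 2009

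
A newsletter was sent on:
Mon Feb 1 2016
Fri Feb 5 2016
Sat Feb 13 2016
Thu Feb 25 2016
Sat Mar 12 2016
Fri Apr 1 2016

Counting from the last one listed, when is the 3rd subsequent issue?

Fri Jun 24 2016

Intervals are 4, 8, 12, 16, 20 days — an arithmetic progression with common difference 4.
Next gap: 24 days. Fri Apr 1 2016 + 24 days = Mon Apr 25 2016.
Next gap: 28 days. Mon Apr 25 2016 + 28 days = Mon May 23 2016.
Next gap: 32 days. Mon May 23 2016 + 32 days = Fri Jun 24 2016.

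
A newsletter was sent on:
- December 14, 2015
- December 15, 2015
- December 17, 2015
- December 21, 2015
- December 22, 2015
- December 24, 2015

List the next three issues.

December 28, 2015; December 29, 2015; December 31, 2015

Every event lands on a Monday or Tuesday or Thursday (gaps cycle 1, 2, 4, 1, 2).
So the schedule is: every Monday, Tuesday and Thursday.
Next Monday: December 28, 2015.
The following Tuesday is December 29, 2015.
The following Thursday is December 31, 2015.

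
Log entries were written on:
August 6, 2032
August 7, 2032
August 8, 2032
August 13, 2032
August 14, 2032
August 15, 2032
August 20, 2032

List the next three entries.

August 21, 2032; August 22, 2032; August 27, 2032

The gap pattern 1, 1, 5, 1, 1, 5 repeats every 3 events.
These are the Fridays, Saturdays and Sundays of each week.
The following Saturday is August 21, 2032.
The following Sunday is August 22, 2032.
Next Friday: August 27, 2032.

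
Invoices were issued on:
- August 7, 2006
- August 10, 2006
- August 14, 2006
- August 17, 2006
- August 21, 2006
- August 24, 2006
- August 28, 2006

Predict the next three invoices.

The gap pattern 3, 4, 3, 4, 3, 4 repeats every 2 events.
These are the Mondays and Thursdays of each week.
The following Thursday is August 31, 2006.
Next Monday: September 4, 2006.
The following Thursday is September 7, 2006.

August 31, 2006; September 4, 2006; September 7, 2006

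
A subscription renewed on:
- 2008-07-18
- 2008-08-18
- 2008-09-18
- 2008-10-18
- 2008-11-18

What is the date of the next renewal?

2008-12-18

Gaps: 31, 31, 30, 31 days — not constant. Every event is on the 18th of the month.
Pattern: the 18th of each month.
Next: December 2008 → 2008-12-18.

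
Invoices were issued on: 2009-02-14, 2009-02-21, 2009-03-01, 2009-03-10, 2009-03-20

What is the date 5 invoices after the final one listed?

Gaps: 7, 8, 9, 10 days — each gap is 1 larger than the previous one.
Next gap: 11 days. 2009-03-20 + 11 days = 2009-03-31.
Next gap: 12 days. 2009-03-31 + 12 days = 2009-04-12.
Next gap: 13 days. 2009-04-12 + 13 days = 2009-04-25.
Next gap: 14 days. 2009-04-25 + 14 days = 2009-05-09.
Next gap: 15 days. 2009-05-09 + 15 days = 2009-05-24.

2009-05-24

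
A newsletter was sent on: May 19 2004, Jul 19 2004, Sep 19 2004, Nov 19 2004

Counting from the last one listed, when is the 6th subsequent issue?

The day-of-month is always 19 (61, 62, 61 days between events).
So this recurs on the 19th of every 2 months.
Next: January 2005 → Jan 19 2005.
March 2005: Mar 19 2005.
May 2005: May 19 2005.
Next: July 2005 → Jul 19 2005.
September 2005: Sep 19 2005.
Next: November 2005 → Nov 19 2005.

Nov 19 2005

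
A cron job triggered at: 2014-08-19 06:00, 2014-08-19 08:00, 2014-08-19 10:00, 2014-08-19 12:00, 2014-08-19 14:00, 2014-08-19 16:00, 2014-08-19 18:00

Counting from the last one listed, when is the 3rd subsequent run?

2014-08-20 00:00

Gaps: 2, 2, 2, 2, 2, 2 hours — each event is 2 hours after the previous one.
2014-08-19 18:00 + 2 h = 2014-08-19 20:00.
2014-08-19 20:00 + 2 h = 2014-08-19 22:00.
2014-08-19 22:00 + 2 h = 2014-08-20 00:00.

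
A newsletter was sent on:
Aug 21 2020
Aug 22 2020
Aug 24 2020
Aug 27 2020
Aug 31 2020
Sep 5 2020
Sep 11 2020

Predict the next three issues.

Sep 18 2020, Sep 26 2020, Oct 5 2020

Gaps: 1, 2, 3, 4, 5, 6 days — each gap is 1 larger than the previous one.
Next gap: 7 days. Sep 11 2020 + 7 days = Sep 18 2020.
Next gap: 8 days. Sep 18 2020 + 8 days = Sep 26 2020.
Next gap: 9 days. Sep 26 2020 + 9 days = Oct 5 2020.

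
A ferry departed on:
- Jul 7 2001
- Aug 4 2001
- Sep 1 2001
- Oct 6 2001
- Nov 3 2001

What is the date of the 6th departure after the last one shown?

May 4 2002

Gaps: 28, 28, 35, 28 days — a mix of 28 and 35. Every date is a Saturday.
Each is the 1st Saturday of its month.
1st Saturday of December 2001: Dec 1 2001.
January 2002 — 1st Saturday is Jan 5 2002.
1st Saturday of February 2002: Feb 2 2002.
1st Saturday of March 2002: Mar 2 2002.
April 2002 — 1st Saturday is Apr 6 2002.
1st Saturday of May 2002: May 4 2002.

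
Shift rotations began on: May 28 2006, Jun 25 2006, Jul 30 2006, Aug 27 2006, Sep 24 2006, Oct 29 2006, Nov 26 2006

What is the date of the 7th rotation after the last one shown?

These are Sundays with 28, 35, 28, 28, 35, 28-day gaps.
Each is the final Sunday of its month — Jul 30 2006 is past the 28th, so '4th Sunday' doesn't fit.
December 2006 ends with Sunday Dec 31 2006.
January 2007 ends with Sunday Jan 28 2007.
Last Sunday of February 2007: Feb 25 2007.
March 2007 ends with Sunday Mar 25 2007.
Last Sunday of April 2007: Apr 29 2007.
Last Sunday of May 2007: May 27 2007.
Last Sunday of June 2007: Jun 24 2007.

Jun 24 2007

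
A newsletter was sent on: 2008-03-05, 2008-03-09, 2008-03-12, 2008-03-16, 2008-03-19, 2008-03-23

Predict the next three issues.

2008-03-26, 2008-03-30, 2008-04-02

Gaps: 4, 3, 4, 3, 4 days — not constant, but cyclic with period 2.
The events fall on every Wednesday and Sunday.
The following Wednesday is 2008-03-26.
Next Sunday: 2008-03-30.
The following Wednesday is 2008-04-02.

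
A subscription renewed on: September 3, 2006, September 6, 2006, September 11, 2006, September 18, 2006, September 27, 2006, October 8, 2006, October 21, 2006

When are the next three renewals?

Gaps: 3, 5, 7, 9, 11, 13 days — each gap is 2 larger than the previous one.
Next gap: 15 days. October 21, 2006 + 15 days = November 5, 2006.
Next gap: 17 days. November 5, 2006 + 17 days = November 22, 2006.
Next gap: 19 days. November 22, 2006 + 19 days = December 11, 2006.

November 5, 2006; November 22, 2006; December 11, 2006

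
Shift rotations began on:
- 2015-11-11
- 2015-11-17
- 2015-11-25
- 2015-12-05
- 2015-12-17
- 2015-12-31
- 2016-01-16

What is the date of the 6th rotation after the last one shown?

Gaps: 6, 8, 10, 12, 14, 16 days — each gap is 2 larger than the previous one.
Next gap: 18 days. 2016-01-16 + 18 days = 2016-02-03.
Next gap: 20 days. 2016-02-03 + 20 days = 2016-02-23.
Next gap: 22 days. 2016-02-23 + 22 days = 2016-03-16.
Next gap: 24 days. 2016-03-16 + 24 days = 2016-04-09.
Next gap: 26 days. 2016-04-09 + 26 days = 2016-05-05.
Next gap: 28 days. 2016-05-05 + 28 days = 2016-06-02.

2016-06-02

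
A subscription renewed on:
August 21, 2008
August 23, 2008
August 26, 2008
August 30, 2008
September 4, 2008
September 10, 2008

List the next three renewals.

September 17, 2008; September 25, 2008; October 4, 2008

Gaps: 2, 3, 4, 5, 6 days — each gap is 1 larger than the previous one.
Next gap: 7 days. September 10, 2008 + 7 days = September 17, 2008.
Next gap: 8 days. September 17, 2008 + 8 days = September 25, 2008.
Next gap: 9 days. September 25, 2008 + 9 days = October 4, 2008.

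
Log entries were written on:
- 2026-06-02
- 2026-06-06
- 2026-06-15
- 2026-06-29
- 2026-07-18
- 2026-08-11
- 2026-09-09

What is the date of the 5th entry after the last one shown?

2027-04-17

Gaps: 4, 9, 14, 19, 24, 29 days — each gap is 5 larger than the previous one.
Next gap: 34 days. 2026-09-09 + 34 days = 2026-10-13.
Next gap: 39 days. 2026-10-13 + 39 days = 2026-11-21.
Next gap: 44 days. 2026-11-21 + 44 days = 2027-01-04.
Next gap: 49 days. 2027-01-04 + 49 days = 2027-02-22.
Next gap: 54 days. 2027-02-22 + 54 days = 2027-04-17.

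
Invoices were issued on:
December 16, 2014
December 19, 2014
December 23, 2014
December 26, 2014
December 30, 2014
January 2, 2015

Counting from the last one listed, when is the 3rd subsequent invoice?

January 13, 2015

Gaps: 3, 4, 3, 4, 3 days — not constant, but cyclic with period 2.
The events fall on every Tuesday and Friday.
The following Tuesday is January 6, 2015.
Next Friday: January 9, 2015.
Next Tuesday: January 13, 2015.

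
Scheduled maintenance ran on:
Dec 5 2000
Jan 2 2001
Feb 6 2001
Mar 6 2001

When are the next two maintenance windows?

These are Tuesdays at 28- or 35-day spacing (28, 35, 28).
The pattern: 1st Tuesday of the month.
April 2001 — 1st Tuesday is Apr 3 2001.
1st Tuesday of May 2001: May 1 2001.

Apr 3 2001, May 1 2001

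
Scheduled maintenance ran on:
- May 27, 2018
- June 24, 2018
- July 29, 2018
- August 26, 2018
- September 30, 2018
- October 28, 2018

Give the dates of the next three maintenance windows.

November 25, 2018; December 30, 2018; January 27, 2019

Every date is a Sunday; gaps 28, 35, 28, 35, 28 days.
Each is the last Sunday of its month (at least one falls on the 29th or later, ruling out '4th Sunday').
Last Sunday of November 2018: November 25, 2018.
December 2018 ends with Sunday December 30, 2018.
January 2019 ends with Sunday January 27, 2019.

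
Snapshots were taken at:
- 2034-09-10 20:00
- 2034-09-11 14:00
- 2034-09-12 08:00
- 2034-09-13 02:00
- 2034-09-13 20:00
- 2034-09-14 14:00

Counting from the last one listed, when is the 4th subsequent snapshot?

2034-09-17 14:00

Spacing: 18, 18, 18, 18, 18 h — constant 18 h.
2034-09-14 14:00 + 18 h = 2034-09-15 08:00.
2034-09-15 08:00 + 18 h = 2034-09-16 02:00.
2034-09-16 02:00 + 18 h = 2034-09-16 20:00.
2034-09-16 20:00 + 18 h = 2034-09-17 14:00.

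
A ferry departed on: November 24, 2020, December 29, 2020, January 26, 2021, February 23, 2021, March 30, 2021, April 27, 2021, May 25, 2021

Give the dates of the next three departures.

June 29, 2021; July 27, 2021; August 31, 2021

All Tuesdays; the gaps (35, 28, 28, 35, 28, 28) vary with month length.
This is the last Tuesday of each month.
June 2021 ends with Tuesday June 29, 2021.
July 2021 ends with Tuesday July 27, 2021.
Last Tuesday of August 2021: August 31, 2021.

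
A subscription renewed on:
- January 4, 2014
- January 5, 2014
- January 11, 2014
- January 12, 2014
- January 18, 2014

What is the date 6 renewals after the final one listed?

February 8, 2014

The gap pattern 1, 6, 1, 6 repeats every 2 events.
These are the Saturdays and Sundays of each week.
Next Sunday: January 19, 2014.
The following Saturday is January 25, 2014.
The following Sunday is January 26, 2014.
The following Saturday is February 1, 2014.
The following Sunday is February 2, 2014.
Next Saturday: February 8, 2014.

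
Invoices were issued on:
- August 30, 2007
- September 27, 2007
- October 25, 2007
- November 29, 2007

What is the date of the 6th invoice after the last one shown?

May 29, 2008

These are Thursdays with 28, 28, 35-day gaps.
Each is the final Thursday of its month — August 30, 2007 is past the 28th, so '4th Thursday' doesn't fit.
December 2007 ends with Thursday December 27, 2007.
January 2008 ends with Thursday January 31, 2008.
February 2008 ends with Thursday February 28, 2008.
Last Thursday of March 2008: March 27, 2008.
Last Thursday of April 2008: April 24, 2008.
Last Thursday of May 2008: May 29, 2008.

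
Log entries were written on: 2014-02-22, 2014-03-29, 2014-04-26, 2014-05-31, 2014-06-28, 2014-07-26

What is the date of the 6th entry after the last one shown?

Every date is a Saturday; gaps 35, 28, 35, 28, 28 days.
Each is the last Saturday of its month (at least one falls on the 29th or later, ruling out '4th Saturday').
Last Saturday of August 2014: 2014-08-30.
September 2014 ends with Saturday 2014-09-27.
Last Saturday of October 2014: 2014-10-25.
Last Saturday of November 2014: 2014-11-29.
Last Saturday of December 2014: 2014-12-27.
January 2015 ends with Saturday 2015-01-31.

2015-01-31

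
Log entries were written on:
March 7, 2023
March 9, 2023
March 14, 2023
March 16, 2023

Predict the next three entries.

March 21, 2023; March 23, 2023; March 28, 2023

The gap pattern 2, 5, 2 repeats every 2 events.
These are the Tuesdays and Thursdays of each week.
Next Tuesday: March 21, 2023.
Next Thursday: March 23, 2023.
The following Tuesday is March 28, 2023.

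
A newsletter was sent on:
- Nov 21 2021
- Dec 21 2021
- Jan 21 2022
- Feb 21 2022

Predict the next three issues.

Gaps: 30, 31, 31 days — not constant. Every event is on the 21st of the month.
Pattern: the 21st of each month.
Next: March 2022 → Mar 21 2022.
April 2022: Apr 21 2022.
Next: May 2022 → May 21 2022.

Mar 21 2022, Apr 21 2022, May 21 2022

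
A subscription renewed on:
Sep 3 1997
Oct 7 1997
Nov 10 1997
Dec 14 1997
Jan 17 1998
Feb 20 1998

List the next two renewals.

Mar 26 1998, Apr 29 1998

Every event comes 34 days after the last (34, 34, 34, 34, 34).
Feb 20 1998 + 34 days = Mar 26 1998.
Mar 26 1998 + 34 days = Apr 29 1998.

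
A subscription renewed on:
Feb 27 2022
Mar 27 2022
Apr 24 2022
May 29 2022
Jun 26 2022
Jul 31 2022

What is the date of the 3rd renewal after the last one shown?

Every date is a Sunday; gaps 28, 28, 35, 28, 35 days.
Each is the last Sunday of its month (at least one falls on the 29th or later, ruling out '4th Sunday').
August 2022 ends with Sunday Aug 28 2022.
Last Sunday of September 2022: Sep 25 2022.
Last Sunday of October 2022: Oct 30 2022.

Oct 30 2022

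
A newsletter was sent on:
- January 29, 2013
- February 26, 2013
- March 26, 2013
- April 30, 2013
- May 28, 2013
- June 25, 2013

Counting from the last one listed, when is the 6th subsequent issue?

All Tuesdays; the gaps (28, 28, 35, 28, 28) vary with month length.
This is the last Tuesday of each month.
Last Tuesday of July 2013: July 30, 2013.
August 2013 ends with Tuesday August 27, 2013.
Last Tuesday of September 2013: September 24, 2013.
Last Tuesday of October 2013: October 29, 2013.
November 2013 ends with Tuesday November 26, 2013.
December 2013 ends with Tuesday December 31, 2013.

December 31, 2013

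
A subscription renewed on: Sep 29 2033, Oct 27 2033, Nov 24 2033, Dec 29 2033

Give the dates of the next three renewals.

All Thursdays; the gaps (28, 28, 35) vary with month length.
This is the last Thursday of each month.
Last Thursday of January 2034: Jan 26 2034.
February 2034 ends with Thursday Feb 23 2034.
Last Thursday of March 2034: Mar 30 2034.

Jan 26 2034, Feb 23 2034, Mar 30 2034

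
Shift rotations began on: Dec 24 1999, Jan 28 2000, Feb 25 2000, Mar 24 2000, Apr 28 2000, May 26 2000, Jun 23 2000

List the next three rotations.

These are Fridays at 28- or 35-day spacing (35, 28, 28, 35, 28, 28).
The pattern: 4th Friday of the month.
4th Friday of July 2000: Jul 28 2000.
4th Friday of August 2000: Aug 25 2000.
September 2000 — 4th Friday is Sep 22 2000.

Jul 28 2000, Aug 25 2000, Sep 22 2000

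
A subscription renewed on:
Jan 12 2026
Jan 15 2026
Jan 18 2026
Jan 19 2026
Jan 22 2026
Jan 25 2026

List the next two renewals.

The gap pattern 3, 3, 1, 3, 3 repeats every 3 events.
These are the Mondays, Thursdays and Sundays of each week.
The following Monday is Jan 26 2026.
The following Thursday is Jan 29 2026.

Jan 26 2026, Jan 29 2026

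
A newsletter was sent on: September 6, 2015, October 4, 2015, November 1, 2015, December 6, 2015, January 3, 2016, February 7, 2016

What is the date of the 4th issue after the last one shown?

These are Sundays at 28- or 35-day spacing (28, 28, 35, 28, 35).
The pattern: 1st Sunday of the month.
March 2016 — 1st Sunday is March 6, 2016.
April 2016 — 1st Sunday is April 3, 2016.
May 2016 — 1st Sunday is May 1, 2016.
1st Sunday of June 2016: June 5, 2016.

June 5, 2016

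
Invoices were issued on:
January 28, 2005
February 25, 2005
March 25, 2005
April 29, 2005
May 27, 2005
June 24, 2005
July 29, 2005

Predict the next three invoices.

These are Fridays with 28, 28, 35, 28, 28, 35-day gaps.
Each is the final Friday of its month — April 29, 2005 is past the 28th, so '4th Friday' doesn't fit.
Last Friday of August 2005: August 26, 2005.
September 2005 ends with Friday September 30, 2005.
October 2005 ends with Friday October 28, 2005.

August 26, 2005; September 30, 2005; October 28, 2005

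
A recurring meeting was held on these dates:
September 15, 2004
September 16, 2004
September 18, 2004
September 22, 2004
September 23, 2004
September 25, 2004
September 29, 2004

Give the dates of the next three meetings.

The gap pattern 1, 2, 4, 1, 2, 4 repeats every 3 events.
These are the Wednesdays, Thursdays and Saturdays of each week.
The following Thursday is September 30, 2004.
The following Saturday is October 2, 2004.
Next Wednesday: October 6, 2004.

September 30, 2004; October 2, 2004; October 6, 2004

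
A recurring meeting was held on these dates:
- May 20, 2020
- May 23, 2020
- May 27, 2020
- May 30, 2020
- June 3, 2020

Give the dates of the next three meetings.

June 6, 2020; June 10, 2020; June 13, 2020

Every event lands on a Wednesday or Saturday (gaps cycle 3, 4, 3, 4).
So the schedule is: every Wednesday and Saturday.
The following Saturday is June 6, 2020.
The following Wednesday is June 10, 2020.
Next Saturday: June 13, 2020.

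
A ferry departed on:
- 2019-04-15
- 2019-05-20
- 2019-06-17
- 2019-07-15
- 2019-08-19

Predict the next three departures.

2019-09-16, 2019-10-21, 2019-11-18

These are Mondays at 28- or 35-day spacing (35, 28, 28, 35).
The pattern: 3rd Monday of the month.
September 2019 — 3rd Monday is 2019-09-16.
October 2019 — 3rd Monday is 2019-10-21.
3rd Monday of November 2019: 2019-11-18.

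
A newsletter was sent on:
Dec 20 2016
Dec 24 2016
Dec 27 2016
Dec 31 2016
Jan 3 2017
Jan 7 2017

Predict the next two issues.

The gap pattern 4, 3, 4, 3, 4 repeats every 2 events.
These are the Tuesdays and Saturdays of each week.
Next Tuesday: Jan 10 2017.
The following Saturday is Jan 14 2017.

Jan 10 2017, Jan 14 2017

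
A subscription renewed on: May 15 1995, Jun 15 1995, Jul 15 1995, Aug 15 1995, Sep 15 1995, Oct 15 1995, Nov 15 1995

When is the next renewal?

Each date is the 15th; the gaps (31, 30, 31, 31, 30, 31) track the month lengths.
The rule is the 15th of each month.
December 1995: Dec 15 1995.

Dec 15 1995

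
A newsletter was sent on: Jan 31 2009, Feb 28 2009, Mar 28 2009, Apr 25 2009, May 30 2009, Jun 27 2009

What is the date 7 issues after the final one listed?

Jan 30 2010

All Saturdays; the gaps (28, 28, 28, 35, 28) vary with month length.
This is the last Saturday of each month.
July 2009 ends with Saturday Jul 25 2009.
August 2009 ends with Saturday Aug 29 2009.
September 2009 ends with Saturday Sep 26 2009.
October 2009 ends with Saturday Oct 31 2009.
November 2009 ends with Saturday Nov 28 2009.
December 2009 ends with Saturday Dec 26 2009.
January 2010 ends with Saturday Jan 30 2010.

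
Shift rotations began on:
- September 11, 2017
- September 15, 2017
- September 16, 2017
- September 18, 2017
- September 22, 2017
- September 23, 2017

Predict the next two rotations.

September 25, 2017; September 29, 2017

Gaps: 4, 1, 2, 4, 1 days — not constant, but cyclic with period 3.
The events fall on every Monday, Friday and Saturday.
The following Monday is September 25, 2017.
Next Friday: September 29, 2017.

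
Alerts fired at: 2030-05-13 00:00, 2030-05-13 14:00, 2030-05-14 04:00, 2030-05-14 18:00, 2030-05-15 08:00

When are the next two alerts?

2030-05-15 22:00, 2030-05-16 12:00

Spacing: 14, 14, 14, 14 h — constant 14 h.
2030-05-15 08:00 + 14 h = 2030-05-15 22:00.
2030-05-15 22:00 + 14 h = 2030-05-16 12:00.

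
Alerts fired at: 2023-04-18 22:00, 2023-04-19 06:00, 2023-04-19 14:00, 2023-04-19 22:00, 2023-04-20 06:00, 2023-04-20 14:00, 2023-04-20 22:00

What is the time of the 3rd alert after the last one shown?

The interval is a steady 8 hours (8, 8, 8, 8, 8, 8).
2023-04-20 22:00 + 8 h = 2023-04-21 06:00.
2023-04-21 06:00 + 8 h = 2023-04-21 14:00.
2023-04-21 14:00 + 8 h = 2023-04-21 22:00.

2023-04-21 22:00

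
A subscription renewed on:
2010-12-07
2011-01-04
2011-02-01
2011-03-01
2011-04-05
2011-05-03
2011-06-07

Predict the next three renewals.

2011-07-05, 2011-08-02, 2011-09-06

These are Tuesdays at 28- or 35-day spacing (28, 28, 28, 35, 28, 35).
The pattern: 1st Tuesday of the month.
July 2011 — 1st Tuesday is 2011-07-05.
1st Tuesday of August 2011: 2011-08-02.
September 2011 — 1st Tuesday is 2011-09-06.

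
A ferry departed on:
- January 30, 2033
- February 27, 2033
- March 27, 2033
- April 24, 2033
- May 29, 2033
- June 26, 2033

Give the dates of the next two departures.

July 31, 2033; August 28, 2033

These are Sundays with 28, 28, 28, 35, 28-day gaps.
Each is the final Sunday of its month — January 30, 2033 is past the 28th, so '4th Sunday' doesn't fit.
Last Sunday of July 2033: July 31, 2033.
Last Sunday of August 2033: August 28, 2033.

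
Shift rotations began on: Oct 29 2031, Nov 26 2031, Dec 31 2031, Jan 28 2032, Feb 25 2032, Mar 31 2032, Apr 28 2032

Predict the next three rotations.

These are Wednesdays with 28, 35, 28, 28, 35, 28-day gaps.
Each is the final Wednesday of its month — Oct 29 2031 is past the 28th, so '4th Wednesday' doesn't fit.
Last Wednesday of May 2032: May 26 2032.
June 2032 ends with Wednesday Jun 30 2032.
July 2032 ends with Wednesday Jul 28 2032.

May 26 2032, Jun 30 2032, Jul 28 2032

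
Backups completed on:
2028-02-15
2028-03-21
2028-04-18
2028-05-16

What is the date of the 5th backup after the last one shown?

These are Tuesdays at 28- or 35-day spacing (35, 28, 28).
The pattern: 3rd Tuesday of the month.
June 2028 — 3rd Tuesday is 2028-06-20.
3rd Tuesday of July 2028: 2028-07-18.
August 2028 — 3rd Tuesday is 2028-08-15.
September 2028 — 3rd Tuesday is 2028-09-19.
October 2028 — 3rd Tuesday is 2028-10-17.

2028-10-17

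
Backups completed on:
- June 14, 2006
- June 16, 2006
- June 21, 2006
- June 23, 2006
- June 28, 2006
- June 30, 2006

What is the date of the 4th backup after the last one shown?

The gap pattern 2, 5, 2, 5, 2 repeats every 2 events.
These are the Wednesdays and Fridays of each week.
Next Wednesday: July 5, 2006.
The following Friday is July 7, 2006.
The following Wednesday is July 12, 2006.
The following Friday is July 14, 2006.

July 14, 2006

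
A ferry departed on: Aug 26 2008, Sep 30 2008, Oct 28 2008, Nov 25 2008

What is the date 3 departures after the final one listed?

Feb 24 2009

Every date is a Tuesday; gaps 35, 28, 28 days.
Each is the last Tuesday of its month (at least one falls on the 29th or later, ruling out '4th Tuesday').
Last Tuesday of December 2008: Dec 30 2008.
Last Tuesday of January 2009: Jan 27 2009.
February 2009 ends with Tuesday Feb 24 2009.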